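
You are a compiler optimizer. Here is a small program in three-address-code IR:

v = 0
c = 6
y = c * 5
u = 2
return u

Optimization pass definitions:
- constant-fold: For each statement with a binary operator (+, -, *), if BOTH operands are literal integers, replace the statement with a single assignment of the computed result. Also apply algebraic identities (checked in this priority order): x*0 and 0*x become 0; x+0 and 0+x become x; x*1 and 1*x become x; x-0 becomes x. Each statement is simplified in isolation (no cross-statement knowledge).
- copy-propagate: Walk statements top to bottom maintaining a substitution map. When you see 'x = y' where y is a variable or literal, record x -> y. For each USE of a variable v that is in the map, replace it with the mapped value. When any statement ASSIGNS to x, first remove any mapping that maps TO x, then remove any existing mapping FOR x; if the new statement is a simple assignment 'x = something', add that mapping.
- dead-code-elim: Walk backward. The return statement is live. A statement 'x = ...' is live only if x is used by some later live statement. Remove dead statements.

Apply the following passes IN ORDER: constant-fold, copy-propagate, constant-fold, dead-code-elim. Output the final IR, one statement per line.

Initial IR:
  v = 0
  c = 6
  y = c * 5
  u = 2
  return u
After constant-fold (5 stmts):
  v = 0
  c = 6
  y = c * 5
  u = 2
  return u
After copy-propagate (5 stmts):
  v = 0
  c = 6
  y = 6 * 5
  u = 2
  return 2
After constant-fold (5 stmts):
  v = 0
  c = 6
  y = 30
  u = 2
  return 2
After dead-code-elim (1 stmts):
  return 2

Answer: return 2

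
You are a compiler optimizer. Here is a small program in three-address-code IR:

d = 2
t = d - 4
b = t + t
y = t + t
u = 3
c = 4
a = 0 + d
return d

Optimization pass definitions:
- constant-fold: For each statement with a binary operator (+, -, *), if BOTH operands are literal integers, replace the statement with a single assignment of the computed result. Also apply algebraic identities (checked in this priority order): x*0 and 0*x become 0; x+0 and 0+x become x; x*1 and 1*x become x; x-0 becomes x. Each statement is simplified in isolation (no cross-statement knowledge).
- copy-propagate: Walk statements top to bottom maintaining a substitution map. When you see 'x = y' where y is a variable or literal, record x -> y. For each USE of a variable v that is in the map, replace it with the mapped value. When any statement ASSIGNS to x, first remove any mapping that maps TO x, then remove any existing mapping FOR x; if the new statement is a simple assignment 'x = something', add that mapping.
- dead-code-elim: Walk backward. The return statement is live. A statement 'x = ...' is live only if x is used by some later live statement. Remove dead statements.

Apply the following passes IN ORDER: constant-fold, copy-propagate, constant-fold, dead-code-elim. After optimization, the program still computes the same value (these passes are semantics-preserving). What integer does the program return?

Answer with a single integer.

Answer: 2

Derivation:
Initial IR:
  d = 2
  t = d - 4
  b = t + t
  y = t + t
  u = 3
  c = 4
  a = 0 + d
  return d
After constant-fold (8 stmts):
  d = 2
  t = d - 4
  b = t + t
  y = t + t
  u = 3
  c = 4
  a = d
  return d
After copy-propagate (8 stmts):
  d = 2
  t = 2 - 4
  b = t + t
  y = t + t
  u = 3
  c = 4
  a = 2
  return 2
After constant-fold (8 stmts):
  d = 2
  t = -2
  b = t + t
  y = t + t
  u = 3
  c = 4
  a = 2
  return 2
After dead-code-elim (1 stmts):
  return 2
Evaluate:
  d = 2  =>  d = 2
  t = d - 4  =>  t = -2
  b = t + t  =>  b = -4
  y = t + t  =>  y = -4
  u = 3  =>  u = 3
  c = 4  =>  c = 4
  a = 0 + d  =>  a = 2
  return d = 2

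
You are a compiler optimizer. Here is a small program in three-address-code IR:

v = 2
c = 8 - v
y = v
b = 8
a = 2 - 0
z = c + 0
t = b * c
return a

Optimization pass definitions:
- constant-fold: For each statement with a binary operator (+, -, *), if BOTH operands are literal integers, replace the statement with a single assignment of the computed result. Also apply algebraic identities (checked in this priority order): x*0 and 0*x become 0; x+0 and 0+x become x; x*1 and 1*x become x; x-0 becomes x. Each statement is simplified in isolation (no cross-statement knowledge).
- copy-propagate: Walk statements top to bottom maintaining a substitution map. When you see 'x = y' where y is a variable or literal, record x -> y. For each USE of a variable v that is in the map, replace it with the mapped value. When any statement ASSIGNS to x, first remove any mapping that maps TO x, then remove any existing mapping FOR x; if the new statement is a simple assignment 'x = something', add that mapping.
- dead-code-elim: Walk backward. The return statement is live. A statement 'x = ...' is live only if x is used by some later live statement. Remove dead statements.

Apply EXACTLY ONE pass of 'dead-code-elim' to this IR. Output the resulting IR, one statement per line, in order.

Answer: a = 2 - 0
return a

Derivation:
Applying dead-code-elim statement-by-statement:
  [8] return a  -> KEEP (return); live=['a']
  [7] t = b * c  -> DEAD (t not live)
  [6] z = c + 0  -> DEAD (z not live)
  [5] a = 2 - 0  -> KEEP; live=[]
  [4] b = 8  -> DEAD (b not live)
  [3] y = v  -> DEAD (y not live)
  [2] c = 8 - v  -> DEAD (c not live)
  [1] v = 2  -> DEAD (v not live)
Result (2 stmts):
  a = 2 - 0
  return a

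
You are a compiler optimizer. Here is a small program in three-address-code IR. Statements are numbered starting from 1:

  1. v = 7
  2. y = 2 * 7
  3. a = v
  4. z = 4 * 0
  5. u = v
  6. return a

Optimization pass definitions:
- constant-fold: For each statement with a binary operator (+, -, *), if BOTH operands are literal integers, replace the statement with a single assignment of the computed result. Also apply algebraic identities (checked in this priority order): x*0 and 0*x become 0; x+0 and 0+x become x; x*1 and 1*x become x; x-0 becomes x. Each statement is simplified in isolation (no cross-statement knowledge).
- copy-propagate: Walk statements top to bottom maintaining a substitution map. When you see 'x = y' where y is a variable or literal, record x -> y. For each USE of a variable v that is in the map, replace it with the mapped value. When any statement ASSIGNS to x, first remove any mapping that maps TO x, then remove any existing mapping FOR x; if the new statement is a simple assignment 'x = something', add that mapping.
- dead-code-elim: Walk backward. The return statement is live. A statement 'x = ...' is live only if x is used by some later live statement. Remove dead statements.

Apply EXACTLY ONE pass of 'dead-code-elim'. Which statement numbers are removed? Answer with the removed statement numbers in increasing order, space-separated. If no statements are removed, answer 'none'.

Backward liveness scan:
Stmt 1 'v = 7': KEEP (v is live); live-in = []
Stmt 2 'y = 2 * 7': DEAD (y not in live set ['v'])
Stmt 3 'a = v': KEEP (a is live); live-in = ['v']
Stmt 4 'z = 4 * 0': DEAD (z not in live set ['a'])
Stmt 5 'u = v': DEAD (u not in live set ['a'])
Stmt 6 'return a': KEEP (return); live-in = ['a']
Removed statement numbers: [2, 4, 5]
Surviving IR:
  v = 7
  a = v
  return a

Answer: 2 4 5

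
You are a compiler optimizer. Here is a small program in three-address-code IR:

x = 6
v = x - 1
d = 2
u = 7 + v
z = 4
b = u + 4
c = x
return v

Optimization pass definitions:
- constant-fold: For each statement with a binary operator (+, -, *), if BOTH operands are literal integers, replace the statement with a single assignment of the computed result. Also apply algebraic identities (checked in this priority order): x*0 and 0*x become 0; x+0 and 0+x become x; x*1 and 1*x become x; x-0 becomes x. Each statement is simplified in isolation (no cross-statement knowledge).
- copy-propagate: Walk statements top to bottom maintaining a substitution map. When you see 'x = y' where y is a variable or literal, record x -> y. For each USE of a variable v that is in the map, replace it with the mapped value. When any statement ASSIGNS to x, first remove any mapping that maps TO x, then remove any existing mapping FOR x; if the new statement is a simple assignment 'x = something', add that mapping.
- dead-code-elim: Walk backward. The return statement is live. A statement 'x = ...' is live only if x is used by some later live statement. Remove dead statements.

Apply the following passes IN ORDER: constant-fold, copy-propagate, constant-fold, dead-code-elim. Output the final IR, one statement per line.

Answer: v = 5
return v

Derivation:
Initial IR:
  x = 6
  v = x - 1
  d = 2
  u = 7 + v
  z = 4
  b = u + 4
  c = x
  return v
After constant-fold (8 stmts):
  x = 6
  v = x - 1
  d = 2
  u = 7 + v
  z = 4
  b = u + 4
  c = x
  return v
After copy-propagate (8 stmts):
  x = 6
  v = 6 - 1
  d = 2
  u = 7 + v
  z = 4
  b = u + 4
  c = 6
  return v
After constant-fold (8 stmts):
  x = 6
  v = 5
  d = 2
  u = 7 + v
  z = 4
  b = u + 4
  c = 6
  return v
After dead-code-elim (2 stmts):
  v = 5
  return v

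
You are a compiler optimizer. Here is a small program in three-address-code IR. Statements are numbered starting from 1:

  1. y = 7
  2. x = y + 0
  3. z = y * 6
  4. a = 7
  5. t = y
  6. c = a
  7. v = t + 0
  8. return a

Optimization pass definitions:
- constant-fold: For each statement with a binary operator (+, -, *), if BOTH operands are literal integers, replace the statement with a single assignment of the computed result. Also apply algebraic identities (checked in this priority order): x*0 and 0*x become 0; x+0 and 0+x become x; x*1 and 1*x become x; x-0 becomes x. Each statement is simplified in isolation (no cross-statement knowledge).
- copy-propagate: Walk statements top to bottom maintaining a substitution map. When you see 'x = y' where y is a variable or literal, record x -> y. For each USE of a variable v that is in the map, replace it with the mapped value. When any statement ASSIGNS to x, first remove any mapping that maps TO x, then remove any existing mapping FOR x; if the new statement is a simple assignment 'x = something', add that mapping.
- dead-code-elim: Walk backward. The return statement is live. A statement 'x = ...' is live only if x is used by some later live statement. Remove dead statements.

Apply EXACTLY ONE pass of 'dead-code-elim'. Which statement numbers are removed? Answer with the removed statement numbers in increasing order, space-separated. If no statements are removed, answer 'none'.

Answer: 1 2 3 5 6 7

Derivation:
Backward liveness scan:
Stmt 1 'y = 7': DEAD (y not in live set [])
Stmt 2 'x = y + 0': DEAD (x not in live set [])
Stmt 3 'z = y * 6': DEAD (z not in live set [])
Stmt 4 'a = 7': KEEP (a is live); live-in = []
Stmt 5 't = y': DEAD (t not in live set ['a'])
Stmt 6 'c = a': DEAD (c not in live set ['a'])
Stmt 7 'v = t + 0': DEAD (v not in live set ['a'])
Stmt 8 'return a': KEEP (return); live-in = ['a']
Removed statement numbers: [1, 2, 3, 5, 6, 7]
Surviving IR:
  a = 7
  return a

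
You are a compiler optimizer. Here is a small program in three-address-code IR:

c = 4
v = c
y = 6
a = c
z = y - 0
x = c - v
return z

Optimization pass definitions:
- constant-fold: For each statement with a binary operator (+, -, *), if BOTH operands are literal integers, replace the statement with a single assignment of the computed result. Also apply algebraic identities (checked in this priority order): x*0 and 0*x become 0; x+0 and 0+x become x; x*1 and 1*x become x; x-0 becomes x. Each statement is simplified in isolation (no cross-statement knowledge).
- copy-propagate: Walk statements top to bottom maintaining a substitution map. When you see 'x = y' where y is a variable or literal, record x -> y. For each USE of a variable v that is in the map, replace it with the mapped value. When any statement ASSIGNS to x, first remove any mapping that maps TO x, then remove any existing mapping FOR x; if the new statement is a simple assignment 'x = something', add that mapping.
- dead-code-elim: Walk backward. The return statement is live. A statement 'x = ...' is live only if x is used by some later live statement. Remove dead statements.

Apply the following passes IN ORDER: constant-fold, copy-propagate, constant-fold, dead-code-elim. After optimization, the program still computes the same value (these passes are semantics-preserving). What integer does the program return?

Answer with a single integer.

Initial IR:
  c = 4
  v = c
  y = 6
  a = c
  z = y - 0
  x = c - v
  return z
After constant-fold (7 stmts):
  c = 4
  v = c
  y = 6
  a = c
  z = y
  x = c - v
  return z
After copy-propagate (7 stmts):
  c = 4
  v = 4
  y = 6
  a = 4
  z = 6
  x = 4 - 4
  return 6
After constant-fold (7 stmts):
  c = 4
  v = 4
  y = 6
  a = 4
  z = 6
  x = 0
  return 6
After dead-code-elim (1 stmts):
  return 6
Evaluate:
  c = 4  =>  c = 4
  v = c  =>  v = 4
  y = 6  =>  y = 6
  a = c  =>  a = 4
  z = y - 0  =>  z = 6
  x = c - v  =>  x = 0
  return z = 6

Answer: 6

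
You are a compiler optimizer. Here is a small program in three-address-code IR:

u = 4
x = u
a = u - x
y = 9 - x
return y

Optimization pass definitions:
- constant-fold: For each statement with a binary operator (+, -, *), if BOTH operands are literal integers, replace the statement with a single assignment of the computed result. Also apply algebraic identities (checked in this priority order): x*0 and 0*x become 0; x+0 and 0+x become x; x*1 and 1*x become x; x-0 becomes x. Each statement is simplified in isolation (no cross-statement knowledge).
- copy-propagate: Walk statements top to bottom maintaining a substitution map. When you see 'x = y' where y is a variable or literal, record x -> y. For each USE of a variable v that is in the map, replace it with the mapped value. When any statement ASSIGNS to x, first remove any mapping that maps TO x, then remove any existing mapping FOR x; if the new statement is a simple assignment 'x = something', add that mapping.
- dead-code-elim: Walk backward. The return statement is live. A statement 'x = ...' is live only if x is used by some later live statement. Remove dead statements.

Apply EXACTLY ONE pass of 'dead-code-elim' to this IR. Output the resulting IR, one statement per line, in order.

Applying dead-code-elim statement-by-statement:
  [5] return y  -> KEEP (return); live=['y']
  [4] y = 9 - x  -> KEEP; live=['x']
  [3] a = u - x  -> DEAD (a not live)
  [2] x = u  -> KEEP; live=['u']
  [1] u = 4  -> KEEP; live=[]
Result (4 stmts):
  u = 4
  x = u
  y = 9 - x
  return y

Answer: u = 4
x = u
y = 9 - x
return y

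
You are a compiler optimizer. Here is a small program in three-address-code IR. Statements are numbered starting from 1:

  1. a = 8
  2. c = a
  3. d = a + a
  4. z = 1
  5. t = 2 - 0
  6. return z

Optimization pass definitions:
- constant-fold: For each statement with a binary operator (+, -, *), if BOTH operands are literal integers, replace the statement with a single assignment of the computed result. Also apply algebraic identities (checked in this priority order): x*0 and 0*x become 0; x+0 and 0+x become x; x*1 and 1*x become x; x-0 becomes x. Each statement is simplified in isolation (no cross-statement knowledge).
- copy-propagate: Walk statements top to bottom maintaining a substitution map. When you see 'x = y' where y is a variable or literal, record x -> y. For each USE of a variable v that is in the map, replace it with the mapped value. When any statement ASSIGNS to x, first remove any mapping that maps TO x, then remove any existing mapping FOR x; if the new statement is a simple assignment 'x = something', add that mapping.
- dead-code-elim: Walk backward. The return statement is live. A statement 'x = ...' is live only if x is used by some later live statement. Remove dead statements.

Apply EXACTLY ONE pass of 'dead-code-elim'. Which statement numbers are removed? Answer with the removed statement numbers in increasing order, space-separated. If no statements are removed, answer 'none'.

Backward liveness scan:
Stmt 1 'a = 8': DEAD (a not in live set [])
Stmt 2 'c = a': DEAD (c not in live set [])
Stmt 3 'd = a + a': DEAD (d not in live set [])
Stmt 4 'z = 1': KEEP (z is live); live-in = []
Stmt 5 't = 2 - 0': DEAD (t not in live set ['z'])
Stmt 6 'return z': KEEP (return); live-in = ['z']
Removed statement numbers: [1, 2, 3, 5]
Surviving IR:
  z = 1
  return z

Answer: 1 2 3 5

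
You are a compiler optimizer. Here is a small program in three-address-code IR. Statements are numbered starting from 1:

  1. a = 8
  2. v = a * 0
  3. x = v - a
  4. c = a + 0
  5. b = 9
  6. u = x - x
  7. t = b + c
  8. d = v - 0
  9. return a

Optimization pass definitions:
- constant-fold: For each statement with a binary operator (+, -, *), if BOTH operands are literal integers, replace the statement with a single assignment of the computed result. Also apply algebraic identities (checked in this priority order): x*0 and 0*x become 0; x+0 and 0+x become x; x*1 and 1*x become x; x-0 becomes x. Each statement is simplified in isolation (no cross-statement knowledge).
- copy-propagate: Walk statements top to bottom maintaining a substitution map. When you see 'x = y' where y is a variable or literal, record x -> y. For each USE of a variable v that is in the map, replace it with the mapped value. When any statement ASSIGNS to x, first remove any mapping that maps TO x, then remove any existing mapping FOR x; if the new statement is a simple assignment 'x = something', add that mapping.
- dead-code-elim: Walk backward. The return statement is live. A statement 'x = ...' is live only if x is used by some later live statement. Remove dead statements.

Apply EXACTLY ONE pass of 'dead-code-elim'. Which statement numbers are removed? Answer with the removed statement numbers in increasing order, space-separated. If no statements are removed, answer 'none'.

Answer: 2 3 4 5 6 7 8

Derivation:
Backward liveness scan:
Stmt 1 'a = 8': KEEP (a is live); live-in = []
Stmt 2 'v = a * 0': DEAD (v not in live set ['a'])
Stmt 3 'x = v - a': DEAD (x not in live set ['a'])
Stmt 4 'c = a + 0': DEAD (c not in live set ['a'])
Stmt 5 'b = 9': DEAD (b not in live set ['a'])
Stmt 6 'u = x - x': DEAD (u not in live set ['a'])
Stmt 7 't = b + c': DEAD (t not in live set ['a'])
Stmt 8 'd = v - 0': DEAD (d not in live set ['a'])
Stmt 9 'return a': KEEP (return); live-in = ['a']
Removed statement numbers: [2, 3, 4, 5, 6, 7, 8]
Surviving IR:
  a = 8
  return a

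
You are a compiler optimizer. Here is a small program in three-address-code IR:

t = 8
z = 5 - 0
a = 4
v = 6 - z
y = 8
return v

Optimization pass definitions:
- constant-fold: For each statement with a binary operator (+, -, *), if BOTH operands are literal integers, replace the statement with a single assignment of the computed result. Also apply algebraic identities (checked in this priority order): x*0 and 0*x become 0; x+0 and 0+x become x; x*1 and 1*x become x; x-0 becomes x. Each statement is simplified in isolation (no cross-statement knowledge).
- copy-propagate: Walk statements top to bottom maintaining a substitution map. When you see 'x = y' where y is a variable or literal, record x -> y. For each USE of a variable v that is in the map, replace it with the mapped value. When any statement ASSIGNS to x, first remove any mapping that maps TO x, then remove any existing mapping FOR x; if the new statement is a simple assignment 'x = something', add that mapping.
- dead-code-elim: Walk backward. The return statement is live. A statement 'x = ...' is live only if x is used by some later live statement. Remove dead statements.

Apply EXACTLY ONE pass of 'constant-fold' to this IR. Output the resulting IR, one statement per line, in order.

Answer: t = 8
z = 5
a = 4
v = 6 - z
y = 8
return v

Derivation:
Applying constant-fold statement-by-statement:
  [1] t = 8  (unchanged)
  [2] z = 5 - 0  -> z = 5
  [3] a = 4  (unchanged)
  [4] v = 6 - z  (unchanged)
  [5] y = 8  (unchanged)
  [6] return v  (unchanged)
Result (6 stmts):
  t = 8
  z = 5
  a = 4
  v = 6 - z
  y = 8
  return v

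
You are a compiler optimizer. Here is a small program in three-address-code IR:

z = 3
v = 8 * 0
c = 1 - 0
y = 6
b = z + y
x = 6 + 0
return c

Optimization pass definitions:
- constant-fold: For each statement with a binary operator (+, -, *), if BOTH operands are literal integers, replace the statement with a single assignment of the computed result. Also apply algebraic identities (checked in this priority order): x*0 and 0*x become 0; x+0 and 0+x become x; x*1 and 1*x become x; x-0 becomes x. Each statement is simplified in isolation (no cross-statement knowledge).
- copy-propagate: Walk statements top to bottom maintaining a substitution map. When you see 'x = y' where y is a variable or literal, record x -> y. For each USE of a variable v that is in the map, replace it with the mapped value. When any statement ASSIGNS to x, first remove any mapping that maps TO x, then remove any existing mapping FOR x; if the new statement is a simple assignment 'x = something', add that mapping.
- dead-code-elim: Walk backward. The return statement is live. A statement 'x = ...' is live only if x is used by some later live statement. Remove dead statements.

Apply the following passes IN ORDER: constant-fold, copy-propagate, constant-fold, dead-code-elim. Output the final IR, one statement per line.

Initial IR:
  z = 3
  v = 8 * 0
  c = 1 - 0
  y = 6
  b = z + y
  x = 6 + 0
  return c
After constant-fold (7 stmts):
  z = 3
  v = 0
  c = 1
  y = 6
  b = z + y
  x = 6
  return c
After copy-propagate (7 stmts):
  z = 3
  v = 0
  c = 1
  y = 6
  b = 3 + 6
  x = 6
  return 1
After constant-fold (7 stmts):
  z = 3
  v = 0
  c = 1
  y = 6
  b = 9
  x = 6
  return 1
After dead-code-elim (1 stmts):
  return 1

Answer: return 1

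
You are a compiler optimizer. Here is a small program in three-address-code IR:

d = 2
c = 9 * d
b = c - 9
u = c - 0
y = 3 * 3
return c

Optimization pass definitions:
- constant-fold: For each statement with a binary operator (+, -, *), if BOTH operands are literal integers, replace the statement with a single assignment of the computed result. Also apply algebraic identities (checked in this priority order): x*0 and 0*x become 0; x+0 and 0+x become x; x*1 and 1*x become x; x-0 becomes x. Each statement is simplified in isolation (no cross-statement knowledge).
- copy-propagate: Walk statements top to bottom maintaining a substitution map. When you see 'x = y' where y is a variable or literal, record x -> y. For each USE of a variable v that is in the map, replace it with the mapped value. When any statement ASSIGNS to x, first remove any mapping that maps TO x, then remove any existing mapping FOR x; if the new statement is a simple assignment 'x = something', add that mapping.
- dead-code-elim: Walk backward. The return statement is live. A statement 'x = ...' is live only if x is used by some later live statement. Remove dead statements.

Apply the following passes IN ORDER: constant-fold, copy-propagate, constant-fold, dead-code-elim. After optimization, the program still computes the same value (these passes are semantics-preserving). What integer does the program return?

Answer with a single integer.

Initial IR:
  d = 2
  c = 9 * d
  b = c - 9
  u = c - 0
  y = 3 * 3
  return c
After constant-fold (6 stmts):
  d = 2
  c = 9 * d
  b = c - 9
  u = c
  y = 9
  return c
After copy-propagate (6 stmts):
  d = 2
  c = 9 * 2
  b = c - 9
  u = c
  y = 9
  return c
After constant-fold (6 stmts):
  d = 2
  c = 18
  b = c - 9
  u = c
  y = 9
  return c
After dead-code-elim (2 stmts):
  c = 18
  return c
Evaluate:
  d = 2  =>  d = 2
  c = 9 * d  =>  c = 18
  b = c - 9  =>  b = 9
  u = c - 0  =>  u = 18
  y = 3 * 3  =>  y = 9
  return c = 18

Answer: 18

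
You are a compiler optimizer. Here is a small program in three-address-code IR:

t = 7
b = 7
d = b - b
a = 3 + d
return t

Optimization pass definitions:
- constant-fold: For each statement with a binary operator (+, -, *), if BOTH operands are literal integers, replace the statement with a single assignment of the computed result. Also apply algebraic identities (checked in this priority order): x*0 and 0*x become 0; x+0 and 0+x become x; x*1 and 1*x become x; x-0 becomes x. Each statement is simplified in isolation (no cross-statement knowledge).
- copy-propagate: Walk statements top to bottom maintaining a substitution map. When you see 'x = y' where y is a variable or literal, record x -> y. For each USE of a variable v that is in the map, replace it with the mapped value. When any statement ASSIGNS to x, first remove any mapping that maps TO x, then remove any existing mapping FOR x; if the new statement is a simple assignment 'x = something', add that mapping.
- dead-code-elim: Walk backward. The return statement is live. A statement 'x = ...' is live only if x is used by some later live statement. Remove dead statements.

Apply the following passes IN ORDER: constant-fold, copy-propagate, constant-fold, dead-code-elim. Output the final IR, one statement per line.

Initial IR:
  t = 7
  b = 7
  d = b - b
  a = 3 + d
  return t
After constant-fold (5 stmts):
  t = 7
  b = 7
  d = b - b
  a = 3 + d
  return t
After copy-propagate (5 stmts):
  t = 7
  b = 7
  d = 7 - 7
  a = 3 + d
  return 7
After constant-fold (5 stmts):
  t = 7
  b = 7
  d = 0
  a = 3 + d
  return 7
After dead-code-elim (1 stmts):
  return 7

Answer: return 7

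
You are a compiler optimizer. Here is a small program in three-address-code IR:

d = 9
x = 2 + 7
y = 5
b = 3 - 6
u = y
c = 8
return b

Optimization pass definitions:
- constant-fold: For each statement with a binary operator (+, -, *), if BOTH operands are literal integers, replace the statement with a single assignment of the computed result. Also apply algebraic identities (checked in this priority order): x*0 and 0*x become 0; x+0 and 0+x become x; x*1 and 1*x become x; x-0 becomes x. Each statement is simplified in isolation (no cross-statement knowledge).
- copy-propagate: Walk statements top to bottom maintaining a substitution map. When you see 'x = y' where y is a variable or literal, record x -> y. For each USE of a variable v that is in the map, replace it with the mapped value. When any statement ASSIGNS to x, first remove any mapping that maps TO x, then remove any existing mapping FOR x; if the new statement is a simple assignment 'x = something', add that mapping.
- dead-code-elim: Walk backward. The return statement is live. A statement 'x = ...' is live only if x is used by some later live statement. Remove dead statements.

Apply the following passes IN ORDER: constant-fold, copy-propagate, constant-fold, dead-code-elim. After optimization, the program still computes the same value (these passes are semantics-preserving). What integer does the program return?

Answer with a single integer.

Initial IR:
  d = 9
  x = 2 + 7
  y = 5
  b = 3 - 6
  u = y
  c = 8
  return b
After constant-fold (7 stmts):
  d = 9
  x = 9
  y = 5
  b = -3
  u = y
  c = 8
  return b
After copy-propagate (7 stmts):
  d = 9
  x = 9
  y = 5
  b = -3
  u = 5
  c = 8
  return -3
After constant-fold (7 stmts):
  d = 9
  x = 9
  y = 5
  b = -3
  u = 5
  c = 8
  return -3
After dead-code-elim (1 stmts):
  return -3
Evaluate:
  d = 9  =>  d = 9
  x = 2 + 7  =>  x = 9
  y = 5  =>  y = 5
  b = 3 - 6  =>  b = -3
  u = y  =>  u = 5
  c = 8  =>  c = 8
  return b = -3

Answer: -3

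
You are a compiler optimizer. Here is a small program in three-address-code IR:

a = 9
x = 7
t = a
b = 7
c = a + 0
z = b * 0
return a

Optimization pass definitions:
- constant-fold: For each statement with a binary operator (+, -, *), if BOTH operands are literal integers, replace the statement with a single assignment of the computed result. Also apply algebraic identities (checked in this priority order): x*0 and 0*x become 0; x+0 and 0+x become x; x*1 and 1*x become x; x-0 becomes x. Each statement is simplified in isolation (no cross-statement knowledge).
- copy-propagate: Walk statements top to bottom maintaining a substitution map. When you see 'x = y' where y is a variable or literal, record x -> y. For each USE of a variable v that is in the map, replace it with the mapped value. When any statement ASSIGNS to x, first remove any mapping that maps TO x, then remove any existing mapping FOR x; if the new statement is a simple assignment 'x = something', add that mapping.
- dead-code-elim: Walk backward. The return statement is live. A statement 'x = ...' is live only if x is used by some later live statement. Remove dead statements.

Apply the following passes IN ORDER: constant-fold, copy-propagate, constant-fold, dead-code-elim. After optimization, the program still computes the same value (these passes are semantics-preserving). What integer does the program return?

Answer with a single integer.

Initial IR:
  a = 9
  x = 7
  t = a
  b = 7
  c = a + 0
  z = b * 0
  return a
After constant-fold (7 stmts):
  a = 9
  x = 7
  t = a
  b = 7
  c = a
  z = 0
  return a
After copy-propagate (7 stmts):
  a = 9
  x = 7
  t = 9
  b = 7
  c = 9
  z = 0
  return 9
After constant-fold (7 stmts):
  a = 9
  x = 7
  t = 9
  b = 7
  c = 9
  z = 0
  return 9
After dead-code-elim (1 stmts):
  return 9
Evaluate:
  a = 9  =>  a = 9
  x = 7  =>  x = 7
  t = a  =>  t = 9
  b = 7  =>  b = 7
  c = a + 0  =>  c = 9
  z = b * 0  =>  z = 0
  return a = 9

Answer: 9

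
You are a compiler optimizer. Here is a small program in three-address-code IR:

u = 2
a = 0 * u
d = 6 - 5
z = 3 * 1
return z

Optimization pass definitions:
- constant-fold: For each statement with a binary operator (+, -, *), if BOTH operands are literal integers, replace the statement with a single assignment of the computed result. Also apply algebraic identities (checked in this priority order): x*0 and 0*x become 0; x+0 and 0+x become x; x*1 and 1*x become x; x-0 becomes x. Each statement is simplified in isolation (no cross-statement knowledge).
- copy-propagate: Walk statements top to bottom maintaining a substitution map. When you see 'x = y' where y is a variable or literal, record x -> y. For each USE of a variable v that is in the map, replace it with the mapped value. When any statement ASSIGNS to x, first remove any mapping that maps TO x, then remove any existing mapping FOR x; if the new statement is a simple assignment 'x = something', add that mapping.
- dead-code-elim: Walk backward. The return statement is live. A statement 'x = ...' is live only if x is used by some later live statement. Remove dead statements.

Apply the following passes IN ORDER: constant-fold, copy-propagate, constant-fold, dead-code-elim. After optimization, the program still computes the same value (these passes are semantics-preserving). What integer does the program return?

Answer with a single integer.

Answer: 3

Derivation:
Initial IR:
  u = 2
  a = 0 * u
  d = 6 - 5
  z = 3 * 1
  return z
After constant-fold (5 stmts):
  u = 2
  a = 0
  d = 1
  z = 3
  return z
After copy-propagate (5 stmts):
  u = 2
  a = 0
  d = 1
  z = 3
  return 3
After constant-fold (5 stmts):
  u = 2
  a = 0
  d = 1
  z = 3
  return 3
After dead-code-elim (1 stmts):
  return 3
Evaluate:
  u = 2  =>  u = 2
  a = 0 * u  =>  a = 0
  d = 6 - 5  =>  d = 1
  z = 3 * 1  =>  z = 3
  return z = 3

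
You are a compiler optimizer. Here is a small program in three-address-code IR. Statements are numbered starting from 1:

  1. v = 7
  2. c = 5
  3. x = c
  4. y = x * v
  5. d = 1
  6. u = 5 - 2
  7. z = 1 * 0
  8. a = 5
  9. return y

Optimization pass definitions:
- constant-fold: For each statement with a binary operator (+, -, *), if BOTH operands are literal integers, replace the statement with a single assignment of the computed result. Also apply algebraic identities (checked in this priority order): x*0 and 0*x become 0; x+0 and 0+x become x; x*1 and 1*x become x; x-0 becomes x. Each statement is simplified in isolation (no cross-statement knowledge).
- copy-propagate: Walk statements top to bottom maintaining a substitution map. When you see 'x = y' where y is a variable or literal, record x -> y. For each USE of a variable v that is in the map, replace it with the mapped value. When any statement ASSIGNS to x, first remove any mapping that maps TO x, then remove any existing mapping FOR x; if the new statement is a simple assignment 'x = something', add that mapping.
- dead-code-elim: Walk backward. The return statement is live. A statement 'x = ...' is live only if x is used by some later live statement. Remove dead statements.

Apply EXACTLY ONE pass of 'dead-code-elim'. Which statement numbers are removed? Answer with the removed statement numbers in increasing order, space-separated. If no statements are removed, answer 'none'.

Backward liveness scan:
Stmt 1 'v = 7': KEEP (v is live); live-in = []
Stmt 2 'c = 5': KEEP (c is live); live-in = ['v']
Stmt 3 'x = c': KEEP (x is live); live-in = ['c', 'v']
Stmt 4 'y = x * v': KEEP (y is live); live-in = ['v', 'x']
Stmt 5 'd = 1': DEAD (d not in live set ['y'])
Stmt 6 'u = 5 - 2': DEAD (u not in live set ['y'])
Stmt 7 'z = 1 * 0': DEAD (z not in live set ['y'])
Stmt 8 'a = 5': DEAD (a not in live set ['y'])
Stmt 9 'return y': KEEP (return); live-in = ['y']
Removed statement numbers: [5, 6, 7, 8]
Surviving IR:
  v = 7
  c = 5
  x = c
  y = x * v
  return y

Answer: 5 6 7 8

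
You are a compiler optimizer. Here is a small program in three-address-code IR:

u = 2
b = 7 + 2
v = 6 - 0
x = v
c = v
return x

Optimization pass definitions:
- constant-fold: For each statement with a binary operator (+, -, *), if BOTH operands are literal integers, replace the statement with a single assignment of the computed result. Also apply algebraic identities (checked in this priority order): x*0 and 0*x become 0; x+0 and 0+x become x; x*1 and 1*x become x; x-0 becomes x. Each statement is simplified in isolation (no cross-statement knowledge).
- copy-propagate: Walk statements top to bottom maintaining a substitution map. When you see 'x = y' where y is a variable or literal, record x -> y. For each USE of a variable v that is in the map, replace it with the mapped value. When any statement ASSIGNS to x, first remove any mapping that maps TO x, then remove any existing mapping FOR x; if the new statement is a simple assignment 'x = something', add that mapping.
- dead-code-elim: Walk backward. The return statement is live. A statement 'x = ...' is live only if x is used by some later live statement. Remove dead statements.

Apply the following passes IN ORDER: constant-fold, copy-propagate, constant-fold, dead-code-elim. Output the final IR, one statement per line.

Initial IR:
  u = 2
  b = 7 + 2
  v = 6 - 0
  x = v
  c = v
  return x
After constant-fold (6 stmts):
  u = 2
  b = 9
  v = 6
  x = v
  c = v
  return x
After copy-propagate (6 stmts):
  u = 2
  b = 9
  v = 6
  x = 6
  c = 6
  return 6
After constant-fold (6 stmts):
  u = 2
  b = 9
  v = 6
  x = 6
  c = 6
  return 6
After dead-code-elim (1 stmts):
  return 6

Answer: return 6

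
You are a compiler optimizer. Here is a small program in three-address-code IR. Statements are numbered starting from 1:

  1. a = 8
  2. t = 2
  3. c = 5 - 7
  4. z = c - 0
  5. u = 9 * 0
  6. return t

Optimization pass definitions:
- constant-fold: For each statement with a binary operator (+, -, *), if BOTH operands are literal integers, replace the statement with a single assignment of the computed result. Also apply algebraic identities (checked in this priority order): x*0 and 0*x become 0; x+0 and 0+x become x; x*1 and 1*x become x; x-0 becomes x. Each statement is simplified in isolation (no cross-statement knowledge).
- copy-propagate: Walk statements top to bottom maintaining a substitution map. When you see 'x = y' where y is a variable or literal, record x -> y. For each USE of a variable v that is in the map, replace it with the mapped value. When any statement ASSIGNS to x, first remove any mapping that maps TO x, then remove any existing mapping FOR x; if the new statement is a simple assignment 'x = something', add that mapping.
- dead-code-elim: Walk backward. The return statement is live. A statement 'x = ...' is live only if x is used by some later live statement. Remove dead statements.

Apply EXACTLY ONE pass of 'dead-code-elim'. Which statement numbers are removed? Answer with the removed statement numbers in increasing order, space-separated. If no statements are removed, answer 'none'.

Backward liveness scan:
Stmt 1 'a = 8': DEAD (a not in live set [])
Stmt 2 't = 2': KEEP (t is live); live-in = []
Stmt 3 'c = 5 - 7': DEAD (c not in live set ['t'])
Stmt 4 'z = c - 0': DEAD (z not in live set ['t'])
Stmt 5 'u = 9 * 0': DEAD (u not in live set ['t'])
Stmt 6 'return t': KEEP (return); live-in = ['t']
Removed statement numbers: [1, 3, 4, 5]
Surviving IR:
  t = 2
  return t

Answer: 1 3 4 5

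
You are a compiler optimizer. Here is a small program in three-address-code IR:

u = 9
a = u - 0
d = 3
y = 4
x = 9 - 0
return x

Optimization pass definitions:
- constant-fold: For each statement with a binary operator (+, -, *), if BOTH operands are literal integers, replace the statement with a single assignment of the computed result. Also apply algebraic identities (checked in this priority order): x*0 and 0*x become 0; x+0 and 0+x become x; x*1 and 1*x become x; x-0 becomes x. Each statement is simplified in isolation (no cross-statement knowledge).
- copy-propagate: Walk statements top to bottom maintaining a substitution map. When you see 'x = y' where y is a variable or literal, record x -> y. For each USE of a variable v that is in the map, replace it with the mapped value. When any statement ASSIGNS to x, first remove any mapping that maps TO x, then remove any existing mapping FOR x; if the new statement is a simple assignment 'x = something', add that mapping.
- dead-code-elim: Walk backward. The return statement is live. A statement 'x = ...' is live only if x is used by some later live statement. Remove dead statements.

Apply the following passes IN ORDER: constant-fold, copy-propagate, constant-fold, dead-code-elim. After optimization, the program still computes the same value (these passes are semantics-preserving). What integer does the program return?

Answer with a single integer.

Answer: 9

Derivation:
Initial IR:
  u = 9
  a = u - 0
  d = 3
  y = 4
  x = 9 - 0
  return x
After constant-fold (6 stmts):
  u = 9
  a = u
  d = 3
  y = 4
  x = 9
  return x
After copy-propagate (6 stmts):
  u = 9
  a = 9
  d = 3
  y = 4
  x = 9
  return 9
After constant-fold (6 stmts):
  u = 9
  a = 9
  d = 3
  y = 4
  x = 9
  return 9
After dead-code-elim (1 stmts):
  return 9
Evaluate:
  u = 9  =>  u = 9
  a = u - 0  =>  a = 9
  d = 3  =>  d = 3
  y = 4  =>  y = 4
  x = 9 - 0  =>  x = 9
  return x = 9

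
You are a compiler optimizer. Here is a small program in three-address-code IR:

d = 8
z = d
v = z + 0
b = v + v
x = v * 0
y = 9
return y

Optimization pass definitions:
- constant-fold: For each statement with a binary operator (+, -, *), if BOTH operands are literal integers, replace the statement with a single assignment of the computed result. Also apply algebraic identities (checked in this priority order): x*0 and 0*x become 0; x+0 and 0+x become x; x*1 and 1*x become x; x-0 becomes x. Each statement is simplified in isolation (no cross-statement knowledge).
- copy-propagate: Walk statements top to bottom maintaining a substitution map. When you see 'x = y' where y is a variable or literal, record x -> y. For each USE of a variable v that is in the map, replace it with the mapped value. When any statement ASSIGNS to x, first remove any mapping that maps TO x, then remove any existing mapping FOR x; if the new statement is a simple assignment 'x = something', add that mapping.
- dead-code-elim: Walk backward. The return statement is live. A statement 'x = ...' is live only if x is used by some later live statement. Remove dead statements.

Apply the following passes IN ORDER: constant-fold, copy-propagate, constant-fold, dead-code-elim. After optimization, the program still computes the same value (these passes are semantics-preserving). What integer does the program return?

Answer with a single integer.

Answer: 9

Derivation:
Initial IR:
  d = 8
  z = d
  v = z + 0
  b = v + v
  x = v * 0
  y = 9
  return y
After constant-fold (7 stmts):
  d = 8
  z = d
  v = z
  b = v + v
  x = 0
  y = 9
  return y
After copy-propagate (7 stmts):
  d = 8
  z = 8
  v = 8
  b = 8 + 8
  x = 0
  y = 9
  return 9
After constant-fold (7 stmts):
  d = 8
  z = 8
  v = 8
  b = 16
  x = 0
  y = 9
  return 9
After dead-code-elim (1 stmts):
  return 9
Evaluate:
  d = 8  =>  d = 8
  z = d  =>  z = 8
  v = z + 0  =>  v = 8
  b = v + v  =>  b = 16
  x = v * 0  =>  x = 0
  y = 9  =>  y = 9
  return y = 9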